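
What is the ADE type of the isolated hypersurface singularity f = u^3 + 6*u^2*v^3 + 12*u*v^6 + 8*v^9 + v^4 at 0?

E6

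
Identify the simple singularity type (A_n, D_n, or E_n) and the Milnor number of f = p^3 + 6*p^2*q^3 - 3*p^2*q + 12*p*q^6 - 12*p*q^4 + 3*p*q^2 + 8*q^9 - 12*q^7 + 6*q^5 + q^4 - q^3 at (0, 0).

Type E_{6}, Milnor number mu = 6.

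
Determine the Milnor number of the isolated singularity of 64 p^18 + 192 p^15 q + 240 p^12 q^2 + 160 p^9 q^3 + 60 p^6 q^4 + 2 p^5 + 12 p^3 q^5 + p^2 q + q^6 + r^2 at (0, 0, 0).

7

The Hessian of f at 0 has rank 1. Corank 2; j^3 = p^2*q has shape L^2 M (L != M), so D-series; mu = 7 gives D_7.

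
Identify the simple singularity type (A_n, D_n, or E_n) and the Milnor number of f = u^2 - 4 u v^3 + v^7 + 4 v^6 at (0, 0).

Type A_6, Milnor number mu = 6.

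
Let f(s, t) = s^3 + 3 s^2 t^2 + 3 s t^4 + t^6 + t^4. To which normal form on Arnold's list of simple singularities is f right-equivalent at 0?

E6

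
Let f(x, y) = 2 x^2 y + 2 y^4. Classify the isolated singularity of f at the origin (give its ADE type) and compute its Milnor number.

Type D_{5}, Milnor number mu = 5.

The Hessian of f at 0 has rank 0. Corank 2; j^3 = 2*x^2*y has shape L^2 M (L != M), so D-series; mu = 5 gives D_5.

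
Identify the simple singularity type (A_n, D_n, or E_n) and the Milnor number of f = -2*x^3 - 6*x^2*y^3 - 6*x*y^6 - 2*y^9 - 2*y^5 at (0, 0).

Type E_{8}, Milnor number mu = 8.

The Hessian of f at 0 has rank 0. Corank 2; j^3 = -2*x^3 is a perfect cube, so E-series; the 5-jet and mu = 8 give E_8.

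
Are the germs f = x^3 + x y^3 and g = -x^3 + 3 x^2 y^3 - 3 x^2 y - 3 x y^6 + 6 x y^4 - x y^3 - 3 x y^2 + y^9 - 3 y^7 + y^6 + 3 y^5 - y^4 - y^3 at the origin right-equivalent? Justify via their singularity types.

Yes.

The Hessian of f at 0 is [[0, 0], [0, 0]] with rank 0, so corank 2. A Groebner basis of the Jacobian ideal J(f) in C{x,y} is {x^3, x*y^2, 3*x^2 + y^3}; counting standard monomials gives mu = 7. Corank 2; j^3 = x^3 is a perfect cube, so E-series; the 4-jet and mu = 7 give E_7. The Hessian of g at 0 is [[0, 0], [0, 0]] with rank 0, so corank 2. A Groebner basis of the Jacobian ideal J(g) in C{x,y} is {x^3 + 3*x^2*y + 6*x^2 + 12*x*y + 6*y^2, -3*x^2 + x*y^2 - 6*x*y - 3*y^2, 3*x^2 + 6*x*y + y^3 + 3*y^2}; counting standard monomials gives mu = 7. Corank 2; j^3 = -(x + y)^3 is a perfect cube, so E-series; the 4-jet and mu = 7 give E_7. Both have type E_7, hence right-equivalent.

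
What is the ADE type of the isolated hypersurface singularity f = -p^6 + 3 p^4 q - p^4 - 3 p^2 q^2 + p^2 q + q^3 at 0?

D_4

The Hessian of f at 0 is [[0, 0], [0, 0]] with rank 0, so corank 2. A Groebner basis of the Jacobian ideal J(f) in C{p,q} is {q^3, p^2 + 3*q^2, p*q}; counting standard monomials gives mu = 4. Corank 2; j^3 = q*(p^2 + q^2) splits into three distinct lines over C (the quadratic factor has nonzero discriminant), so D_4.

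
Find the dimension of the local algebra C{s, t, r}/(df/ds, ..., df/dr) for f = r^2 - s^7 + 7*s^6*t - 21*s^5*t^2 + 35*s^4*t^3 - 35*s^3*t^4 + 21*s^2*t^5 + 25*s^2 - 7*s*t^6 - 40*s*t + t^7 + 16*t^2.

The Hessian of f at 0 is [[50, -40, 0], [-40, 32, 0], [0, 0, 2]] with rank 2, so corank 1. A Groebner basis of the Jacobian ideal J(f) in C{s,t,r} is {t^6, s - 4*t/5, r}; counting standard monomials gives mu = 6. Corank 1: A-series; mu = 6 gives A_6.

6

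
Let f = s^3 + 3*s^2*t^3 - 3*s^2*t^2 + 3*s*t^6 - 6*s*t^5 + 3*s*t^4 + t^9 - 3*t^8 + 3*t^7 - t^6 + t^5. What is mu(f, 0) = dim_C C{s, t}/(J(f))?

8

The Hessian of f at 0 has rank 0. Corank 2; j^3 = s^3 is a perfect cube, so E-series; the 5-jet and mu = 8 give E_8.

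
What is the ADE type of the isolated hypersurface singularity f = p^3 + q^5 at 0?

E_{8}

The Hessian of f at 0 is [[0, 0], [0, 0]] with rank 0, so corank 2. A Groebner basis of the Jacobian ideal J(f) in C{p,q} is {q^4, p^2}; counting standard monomials gives mu = 8. Corank 2; j^3 = p^3 is a perfect cube, so E-series; the 5-jet and mu = 8 give E_8.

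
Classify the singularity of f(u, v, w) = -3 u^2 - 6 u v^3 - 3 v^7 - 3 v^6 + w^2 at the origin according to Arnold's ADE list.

A_{6}

The Hessian of f at 0 has rank 2. Corank 1: A-series; mu = 6 gives A_6.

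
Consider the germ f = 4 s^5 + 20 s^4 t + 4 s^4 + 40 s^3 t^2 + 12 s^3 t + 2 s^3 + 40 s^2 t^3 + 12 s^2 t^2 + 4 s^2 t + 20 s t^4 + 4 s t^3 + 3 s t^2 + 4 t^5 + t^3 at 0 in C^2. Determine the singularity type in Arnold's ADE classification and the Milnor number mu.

Type D_{4}, Milnor number mu = 4.

The Hessian of f at 0 has rank 0. Corank 2; j^3 = (s + t)*(2*s^2 + 2*s*t + t^2) splits into three distinct lines over C (the quadratic factor has nonzero discriminant), so D_4.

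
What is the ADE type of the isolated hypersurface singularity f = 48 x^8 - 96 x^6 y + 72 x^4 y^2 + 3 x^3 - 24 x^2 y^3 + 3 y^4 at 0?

The Hessian of f at 0 has rank 0. Corank 2; j^3 = 3*x^3 is a perfect cube, so E-series; the 4-jet and mu = 6 give E_6.

E_{6}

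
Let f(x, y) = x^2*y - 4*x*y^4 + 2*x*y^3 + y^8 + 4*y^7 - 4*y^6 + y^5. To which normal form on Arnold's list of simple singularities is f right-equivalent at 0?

The Hessian of f at 0 has rank 0. Corank 2; j^3 = x^2*y has shape L^2 M (L != M), so D-series; mu = 9 gives D_9.

D9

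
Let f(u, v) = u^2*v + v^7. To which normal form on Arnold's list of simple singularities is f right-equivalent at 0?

The Hessian of f at 0 is [[0, 0], [0, 0]] with rank 0, so corank 2. A Groebner basis of the Jacobian ideal J(f) in C{u,v} is {u^2/7 + v^6, u^3, u*v}; counting standard monomials gives mu = 8. Corank 2; j^3 = u^2*v has shape L^2 M (L != M), so D-series; mu = 8 gives D_8.

D_{8}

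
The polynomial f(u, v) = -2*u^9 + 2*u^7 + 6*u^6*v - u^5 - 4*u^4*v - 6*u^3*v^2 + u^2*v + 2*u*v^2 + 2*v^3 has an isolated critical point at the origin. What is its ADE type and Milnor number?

The Hessian of f at 0 is [[0, 0], [0, 0]] with rank 0, so corank 2. A Groebner basis of the Jacobian ideal J(f) in C{u,v} is {v^3, u^2 + 2*v^2, u*v + v^2}; counting standard monomials gives mu = 4. Corank 2; j^3 = v*(u^2 + 2*u*v + 2*v^2) splits into three distinct lines over C (the quadratic factor has nonzero discriminant), so D_4.

Type D4, Milnor number mu = 4.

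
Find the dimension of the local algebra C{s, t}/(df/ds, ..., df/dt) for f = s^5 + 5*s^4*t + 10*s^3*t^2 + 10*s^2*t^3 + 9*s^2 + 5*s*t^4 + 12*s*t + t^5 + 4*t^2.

4

The Hessian of f at 0 is [[18, 12], [12, 8]] with rank 1, so corank 1. A Groebner basis of the Jacobian ideal J(f) in C{s,t} is {t^4, s + 2*t/3}; counting standard monomials gives mu = 4. Corank 1: A-series; mu = 4 gives A_4.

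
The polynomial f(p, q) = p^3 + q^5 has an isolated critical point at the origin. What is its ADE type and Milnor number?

Type E_{8}, Milnor number mu = 8.

The Hessian of f at 0 is [[0, 0], [0, 0]] with rank 0, so corank 2. A Groebner basis of the Jacobian ideal J(f) in C{p,q} is {q^4, p^2}; counting standard monomials gives mu = 8. Corank 2; j^3 = p^3 is a perfect cube, so E-series; the 5-jet and mu = 8 give E_8.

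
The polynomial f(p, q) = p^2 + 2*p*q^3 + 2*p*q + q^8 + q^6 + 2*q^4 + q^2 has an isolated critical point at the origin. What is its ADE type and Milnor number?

The Hessian of f at 0 is [[2, 2], [2, 2]] with rank 1, so corank 1. A Groebner basis of the Jacobian ideal J(f) in C{p,q} is {p^3 - 3*p*q^2 + 2*p + 2*q, p^2*q + 2*p*q^2 - p - q, p + q^3 + q}; counting standard monomials gives mu = 7. Corank 1: A-series; mu = 7 gives A_7.

Type A_7, Milnor number mu = 7.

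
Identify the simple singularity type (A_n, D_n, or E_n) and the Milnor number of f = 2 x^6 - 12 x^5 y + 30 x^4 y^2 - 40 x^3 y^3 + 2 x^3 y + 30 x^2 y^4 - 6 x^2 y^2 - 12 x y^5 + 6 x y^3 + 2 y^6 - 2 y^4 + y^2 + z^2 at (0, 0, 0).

The Hessian of f at 0 is [[0, 0, 0], [0, 2, 0], [0, 0, 2]] with rank 2, so corank 1. A Groebner basis of the Jacobian ideal J(f) in C{x,y,z} is {x^3 + y, x^2*y, y^2, z}; counting standard monomials gives mu = 5. Corank 1: A-series; mu = 5 gives A_5.

Type A_{5}, Milnor number mu = 5.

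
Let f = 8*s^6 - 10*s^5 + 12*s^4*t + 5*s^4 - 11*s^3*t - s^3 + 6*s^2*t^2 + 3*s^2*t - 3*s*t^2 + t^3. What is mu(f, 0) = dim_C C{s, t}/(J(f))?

The Hessian of f at 0 has rank 0. Corank 2; j^3 = -(s - t)^3 is a perfect cube, so E-series; the 4-jet and mu = 7 give E_7.

7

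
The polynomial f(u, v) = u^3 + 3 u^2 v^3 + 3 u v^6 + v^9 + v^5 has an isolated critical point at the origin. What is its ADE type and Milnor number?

The Hessian of f at 0 has rank 0. Corank 2; j^3 = u^3 is a perfect cube, so E-series; the 5-jet and mu = 8 give E_8.

Type E_{8}, Milnor number mu = 8.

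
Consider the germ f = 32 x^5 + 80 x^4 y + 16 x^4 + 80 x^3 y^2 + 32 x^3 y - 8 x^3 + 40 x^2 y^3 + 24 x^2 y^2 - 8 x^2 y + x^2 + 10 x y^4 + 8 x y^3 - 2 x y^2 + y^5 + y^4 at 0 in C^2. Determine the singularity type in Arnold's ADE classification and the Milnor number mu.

Type A4, Milnor number mu = 4.

The Hessian of f at 0 is [[2, 0], [0, 0]] with rank 1, so corank 1. A Groebner basis of the Jacobian ideal J(f) in C{x,y} is {-x/4 + y^3 + y^2/4, x^2, x*y - x/4 + y^2/4}; counting standard monomials gives mu = 4. Corank 1: A-series; mu = 4 gives A_4.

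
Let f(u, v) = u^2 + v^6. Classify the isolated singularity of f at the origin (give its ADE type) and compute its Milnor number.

Type A5, Milnor number mu = 5.

The Hessian of f at 0 is [[2, 0], [0, 0]] with rank 1, so corank 1. A Groebner basis of the Jacobian ideal J(f) in C{u,v} is {v^5, u}; counting standard monomials gives mu = 5. Corank 1: A-series; mu = 5 gives A_5.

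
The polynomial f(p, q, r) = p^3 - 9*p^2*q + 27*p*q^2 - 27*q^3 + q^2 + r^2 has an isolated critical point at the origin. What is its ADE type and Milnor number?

The Hessian of f at 0 is [[0, 0, 0], [0, 2, 0], [0, 0, 2]] with rank 2, so corank 1. A Groebner basis of the Jacobian ideal J(f) in C{p,q,r} is {p^2, q, r}; counting standard monomials gives mu = 2. Corank 1: A-series; mu = 2 gives A_2.

Type A2, Milnor number mu = 2.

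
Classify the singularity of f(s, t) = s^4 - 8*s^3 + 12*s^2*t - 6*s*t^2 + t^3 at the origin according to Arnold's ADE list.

E_{6}

The Hessian of f at 0 has rank 0. Corank 2; j^3 = -(2*s - t)^3 is a perfect cube, so E-series; the 4-jet and mu = 6 give E_6.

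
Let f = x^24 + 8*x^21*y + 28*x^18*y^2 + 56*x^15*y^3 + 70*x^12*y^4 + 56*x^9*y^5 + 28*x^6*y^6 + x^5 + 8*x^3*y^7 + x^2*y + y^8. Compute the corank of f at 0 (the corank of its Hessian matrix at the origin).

Hessian at 0 has rank 0.

2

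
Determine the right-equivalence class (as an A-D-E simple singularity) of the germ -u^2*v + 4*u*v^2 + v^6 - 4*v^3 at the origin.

D_{7}

The Hessian of f at 0 is [[0, 0], [0, 0]] with rank 0, so corank 2. A Groebner basis of the Jacobian ideal J(f) in C{u,v} is {-u^2/6 + v^5 + 2*v^2/3, u^3 - 8*v^3, u*v - 2*v^2}; counting standard monomials gives mu = 7. Corank 2; j^3 = -v*(u - 2*v)^2 has shape L^2 M (L != M), so D-series; mu = 7 gives D_7.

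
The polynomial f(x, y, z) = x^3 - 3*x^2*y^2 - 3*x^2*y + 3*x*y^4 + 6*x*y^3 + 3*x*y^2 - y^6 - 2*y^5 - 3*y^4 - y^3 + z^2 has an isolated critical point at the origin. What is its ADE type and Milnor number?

Type E_{8}, Milnor number mu = 8.

The Hessian of f at 0 has rank 1. Corank 2; j^3 = (x - y)^3 is a perfect cube, so E-series; the 5-jet and mu = 8 give E_8.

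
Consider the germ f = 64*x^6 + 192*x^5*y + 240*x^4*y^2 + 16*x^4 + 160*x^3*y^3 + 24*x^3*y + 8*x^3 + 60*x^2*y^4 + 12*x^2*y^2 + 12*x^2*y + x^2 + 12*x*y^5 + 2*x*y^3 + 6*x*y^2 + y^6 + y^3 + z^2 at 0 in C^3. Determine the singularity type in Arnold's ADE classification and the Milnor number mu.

Type A_{2}, Milnor number mu = 2.

The Hessian of f at 0 is [[2, 0, 0], [0, 0, 0], [0, 0, 2]] with rank 2, so corank 1. A Groebner basis of the Jacobian ideal J(f) in C{x,y,z} is {y^2, x, z}; counting standard monomials gives mu = 2. Corank 1: A-series; mu = 2 gives A_2.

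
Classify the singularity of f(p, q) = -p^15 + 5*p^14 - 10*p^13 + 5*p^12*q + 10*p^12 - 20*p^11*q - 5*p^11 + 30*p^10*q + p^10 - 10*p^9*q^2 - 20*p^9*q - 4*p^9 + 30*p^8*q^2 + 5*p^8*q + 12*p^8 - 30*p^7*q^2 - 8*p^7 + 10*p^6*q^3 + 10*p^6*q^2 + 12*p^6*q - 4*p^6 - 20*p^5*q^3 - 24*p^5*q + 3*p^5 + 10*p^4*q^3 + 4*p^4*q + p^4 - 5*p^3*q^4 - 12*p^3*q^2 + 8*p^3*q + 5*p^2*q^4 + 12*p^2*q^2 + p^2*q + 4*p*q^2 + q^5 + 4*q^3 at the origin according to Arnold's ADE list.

The Hessian of f at 0 has rank 0. Corank 2; j^3 = q*(p + 2*q)^2 has shape L^2 M (L != M), so D-series; mu = 6 gives D_6.

D_6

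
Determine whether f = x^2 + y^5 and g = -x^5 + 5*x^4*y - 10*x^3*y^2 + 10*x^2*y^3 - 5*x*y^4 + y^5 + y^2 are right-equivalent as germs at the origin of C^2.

The Hessian of f at 0 has rank 1. Corank 1: A-series; mu = 4 gives A_4. The Hessian of g at 0 has rank 1. Corank 1: A-series; mu = 4 gives A_4. Both have type A_4, hence right-equivalent.

Yes.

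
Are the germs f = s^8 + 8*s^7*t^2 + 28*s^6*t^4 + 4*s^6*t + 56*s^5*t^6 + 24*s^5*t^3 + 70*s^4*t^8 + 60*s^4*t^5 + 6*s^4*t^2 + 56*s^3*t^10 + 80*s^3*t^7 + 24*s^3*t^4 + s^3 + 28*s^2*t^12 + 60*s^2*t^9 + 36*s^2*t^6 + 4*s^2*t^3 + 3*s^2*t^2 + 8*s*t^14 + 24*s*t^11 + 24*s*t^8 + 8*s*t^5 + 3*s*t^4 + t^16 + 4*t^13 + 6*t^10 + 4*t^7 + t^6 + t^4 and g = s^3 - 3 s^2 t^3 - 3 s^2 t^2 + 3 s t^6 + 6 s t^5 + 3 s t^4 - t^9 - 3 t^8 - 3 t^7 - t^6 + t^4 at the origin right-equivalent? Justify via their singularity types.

The Hessian of f at 0 has rank 0. Corank 2; j^3 = s^3 is a perfect cube, so E-series; the 4-jet and mu = 6 give E_6. The Hessian of g at 0 has rank 0. Corank 2; j^3 = s^3 is a perfect cube, so E-series; the 4-jet and mu = 6 give E_6. Both have type E_6, hence right-equivalent.

Yes.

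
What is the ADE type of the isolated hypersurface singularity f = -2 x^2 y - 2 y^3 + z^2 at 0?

D_4

The Hessian of f at 0 has rank 1. Corank 2; j^3 = -2*y*(x^2 + y^2) splits into three distinct lines over C (the quadratic factor has nonzero discriminant), so D_4.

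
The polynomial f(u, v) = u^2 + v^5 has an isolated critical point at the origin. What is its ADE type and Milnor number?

Type A4, Milnor number mu = 4.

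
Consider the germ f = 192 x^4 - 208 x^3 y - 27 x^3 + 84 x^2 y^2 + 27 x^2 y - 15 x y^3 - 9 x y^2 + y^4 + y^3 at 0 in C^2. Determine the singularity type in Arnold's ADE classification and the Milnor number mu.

Type E_{7}, Milnor number mu = 7.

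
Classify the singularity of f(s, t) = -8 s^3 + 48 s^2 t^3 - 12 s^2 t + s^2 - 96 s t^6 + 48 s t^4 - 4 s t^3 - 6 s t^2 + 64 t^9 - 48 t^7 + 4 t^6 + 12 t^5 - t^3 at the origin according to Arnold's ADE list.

A_{2}

The Hessian of f at 0 is [[2, 0], [0, 0]] with rank 1, so corank 1. A Groebner basis of the Jacobian ideal J(f) in C{s,t} is {t^2, s}; counting standard monomials gives mu = 2. Corank 1: A-series; mu = 2 gives A_2.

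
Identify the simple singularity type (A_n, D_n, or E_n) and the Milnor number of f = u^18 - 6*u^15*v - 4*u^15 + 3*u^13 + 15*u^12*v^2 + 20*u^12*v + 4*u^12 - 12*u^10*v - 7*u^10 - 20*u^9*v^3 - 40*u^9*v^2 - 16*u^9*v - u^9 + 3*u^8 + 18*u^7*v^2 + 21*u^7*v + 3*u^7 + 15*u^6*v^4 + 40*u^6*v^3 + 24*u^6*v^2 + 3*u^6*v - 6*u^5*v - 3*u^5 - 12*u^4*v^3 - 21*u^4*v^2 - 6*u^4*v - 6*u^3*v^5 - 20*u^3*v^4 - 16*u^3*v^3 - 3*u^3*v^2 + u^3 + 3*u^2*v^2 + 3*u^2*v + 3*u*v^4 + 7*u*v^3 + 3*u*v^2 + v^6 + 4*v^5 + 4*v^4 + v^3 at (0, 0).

The Hessian of f at 0 has rank 0. Corank 2; j^3 = (u + v)^3 is a perfect cube, so E-series; the 4-jet and mu = 7 give E_7.

Type E7, Milnor number mu = 7.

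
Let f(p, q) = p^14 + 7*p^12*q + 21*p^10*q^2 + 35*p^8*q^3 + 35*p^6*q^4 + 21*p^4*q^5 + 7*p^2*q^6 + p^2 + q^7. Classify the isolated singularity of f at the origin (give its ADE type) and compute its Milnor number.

The Hessian of f at 0 has rank 1. Corank 1: A-series; mu = 6 gives A_6.

Type A_6, Milnor number mu = 6.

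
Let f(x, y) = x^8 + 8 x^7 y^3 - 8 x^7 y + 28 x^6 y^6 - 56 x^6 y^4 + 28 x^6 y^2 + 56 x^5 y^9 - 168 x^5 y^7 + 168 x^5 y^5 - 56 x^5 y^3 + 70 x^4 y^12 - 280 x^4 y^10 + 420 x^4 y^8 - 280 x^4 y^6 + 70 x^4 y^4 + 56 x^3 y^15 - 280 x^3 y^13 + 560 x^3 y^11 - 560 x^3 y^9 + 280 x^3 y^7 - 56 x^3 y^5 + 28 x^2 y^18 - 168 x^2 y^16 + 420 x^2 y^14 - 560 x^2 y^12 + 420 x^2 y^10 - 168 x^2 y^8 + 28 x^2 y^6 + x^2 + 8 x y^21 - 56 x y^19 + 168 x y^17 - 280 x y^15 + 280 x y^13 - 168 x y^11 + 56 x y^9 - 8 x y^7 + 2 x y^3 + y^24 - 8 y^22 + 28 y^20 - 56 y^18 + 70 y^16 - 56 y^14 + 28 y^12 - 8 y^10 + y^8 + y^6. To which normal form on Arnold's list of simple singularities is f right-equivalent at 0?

The Hessian of f at 0 is [[2, 0], [0, 0]] with rank 1, so corank 1. A Groebner basis of the Jacobian ideal J(f) in C{x,y} is {x^3, x^2*y, x + y^3}; counting standard monomials gives mu = 7. Corank 1: A-series; mu = 7 gives A_7.

A_7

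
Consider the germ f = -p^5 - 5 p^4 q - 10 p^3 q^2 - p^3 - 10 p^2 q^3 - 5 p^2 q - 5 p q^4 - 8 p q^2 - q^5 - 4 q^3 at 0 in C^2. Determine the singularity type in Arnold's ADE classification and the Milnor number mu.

Type D_{6}, Milnor number mu = 6.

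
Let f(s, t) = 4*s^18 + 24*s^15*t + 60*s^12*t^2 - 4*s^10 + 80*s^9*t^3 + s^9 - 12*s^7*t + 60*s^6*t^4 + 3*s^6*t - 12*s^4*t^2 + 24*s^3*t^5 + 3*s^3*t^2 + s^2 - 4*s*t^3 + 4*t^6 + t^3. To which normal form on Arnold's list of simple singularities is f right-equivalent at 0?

A2

The Hessian of f at 0 is [[2, 0], [0, 0]] with rank 1, so corank 1. A Groebner basis of the Jacobian ideal J(f) in C{s,t} is {t^2, s}; counting standard monomials gives mu = 2. Corank 1: A-series; mu = 2 gives A_2.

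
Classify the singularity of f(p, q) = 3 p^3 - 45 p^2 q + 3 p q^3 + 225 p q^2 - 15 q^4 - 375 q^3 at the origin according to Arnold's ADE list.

E_7

The Hessian of f at 0 has rank 0. Corank 2; j^3 = 3*(p - 5*q)^3 is a perfect cube, so E-series; the 4-jet and mu = 7 give E_7.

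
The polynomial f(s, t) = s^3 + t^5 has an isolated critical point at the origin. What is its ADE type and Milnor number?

Type E8, Milnor number mu = 8.

The Hessian of f at 0 is [[0, 0], [0, 0]] with rank 0, so corank 2. A Groebner basis of the Jacobian ideal J(f) in C{s,t} is {t^4, s^2}; counting standard monomials gives mu = 8. Corank 2; j^3 = s^3 is a perfect cube, so E-series; the 5-jet and mu = 8 give E_8.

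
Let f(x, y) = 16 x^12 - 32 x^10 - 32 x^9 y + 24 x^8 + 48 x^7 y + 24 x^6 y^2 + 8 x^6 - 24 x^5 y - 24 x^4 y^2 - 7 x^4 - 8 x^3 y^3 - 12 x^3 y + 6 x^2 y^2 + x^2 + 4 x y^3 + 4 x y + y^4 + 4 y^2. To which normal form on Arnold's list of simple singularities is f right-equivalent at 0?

A_3

The Hessian of f at 0 has rank 1. Corank 1: A-series; mu = 3 gives A_3.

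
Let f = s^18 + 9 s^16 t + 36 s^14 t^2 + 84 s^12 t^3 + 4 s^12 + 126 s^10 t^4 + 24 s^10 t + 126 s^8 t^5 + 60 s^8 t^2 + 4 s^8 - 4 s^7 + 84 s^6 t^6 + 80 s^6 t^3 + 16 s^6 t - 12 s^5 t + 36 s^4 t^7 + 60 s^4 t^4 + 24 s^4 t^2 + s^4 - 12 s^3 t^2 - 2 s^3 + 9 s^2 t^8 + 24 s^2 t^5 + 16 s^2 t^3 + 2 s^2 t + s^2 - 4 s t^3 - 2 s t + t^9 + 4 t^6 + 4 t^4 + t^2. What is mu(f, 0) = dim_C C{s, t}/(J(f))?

8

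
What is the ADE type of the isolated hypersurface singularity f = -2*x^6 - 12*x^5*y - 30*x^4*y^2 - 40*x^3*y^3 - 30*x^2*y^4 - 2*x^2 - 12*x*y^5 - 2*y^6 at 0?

The Hessian of f at 0 has rank 1. Corank 1: A-series; mu = 5 gives A_5.

A_{5}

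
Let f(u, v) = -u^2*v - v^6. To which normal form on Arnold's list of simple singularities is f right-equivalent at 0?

D7

The Hessian of f at 0 is [[0, 0], [0, 0]] with rank 0, so corank 2. A Groebner basis of the Jacobian ideal J(f) in C{u,v} is {u^2/6 + v^5, u^3, u*v}; counting standard monomials gives mu = 7. Corank 2; j^3 = -u^2*v has shape L^2 M (L != M), so D-series; mu = 7 gives D_7.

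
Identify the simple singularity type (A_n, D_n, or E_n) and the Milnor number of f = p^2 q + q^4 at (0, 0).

The Hessian of f at 0 has rank 0. Corank 2; j^3 = p^2*q has shape L^2 M (L != M), so D-series; mu = 5 gives D_5.

Type D_5, Milnor number mu = 5.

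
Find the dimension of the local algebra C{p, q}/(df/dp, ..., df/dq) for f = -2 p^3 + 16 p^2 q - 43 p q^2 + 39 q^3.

4

The Hessian of f at 0 has rank 0. Corank 2; j^3 = -(p - 3*q)*(2*p^2 - 10*p*q + 13*q^2) splits into three distinct lines over C (the quadratic factor has nonzero discriminant), so D_4.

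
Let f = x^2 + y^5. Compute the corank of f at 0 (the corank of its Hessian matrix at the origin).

Hessian at 0 has rank 1.

1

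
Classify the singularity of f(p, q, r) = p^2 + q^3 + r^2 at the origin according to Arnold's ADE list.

The Hessian of f at 0 has rank 2. Corank 1: A-series; mu = 2 gives A_2.

A2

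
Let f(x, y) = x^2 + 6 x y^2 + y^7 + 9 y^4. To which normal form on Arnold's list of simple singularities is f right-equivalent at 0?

A6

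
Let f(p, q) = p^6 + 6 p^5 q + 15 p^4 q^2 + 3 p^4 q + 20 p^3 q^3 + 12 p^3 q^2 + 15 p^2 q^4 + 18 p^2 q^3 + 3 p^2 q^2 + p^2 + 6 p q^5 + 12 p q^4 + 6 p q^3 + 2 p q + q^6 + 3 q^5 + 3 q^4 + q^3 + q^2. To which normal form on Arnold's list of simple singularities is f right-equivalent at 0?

A_2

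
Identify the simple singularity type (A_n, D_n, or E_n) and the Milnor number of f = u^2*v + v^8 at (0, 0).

The Hessian of f at 0 has rank 0. Corank 2; j^3 = u^2*v has shape L^2 M (L != M), so D-series; mu = 9 gives D_9.

Type D9, Milnor number mu = 9.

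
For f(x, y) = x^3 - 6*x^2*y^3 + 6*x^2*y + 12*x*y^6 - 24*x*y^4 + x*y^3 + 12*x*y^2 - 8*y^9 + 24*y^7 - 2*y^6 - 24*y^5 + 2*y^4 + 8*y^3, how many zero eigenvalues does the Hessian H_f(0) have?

2

Hessian at 0 has rank 0.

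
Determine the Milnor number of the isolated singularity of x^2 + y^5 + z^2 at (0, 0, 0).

4

The Hessian of f at 0 has rank 2. Corank 1: A-series; mu = 4 gives A_4.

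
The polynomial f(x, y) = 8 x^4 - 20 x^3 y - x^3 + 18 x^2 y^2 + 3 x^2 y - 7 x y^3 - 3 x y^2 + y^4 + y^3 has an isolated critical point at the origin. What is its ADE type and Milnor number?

Type E_7, Milnor number mu = 7.

The Hessian of f at 0 has rank 0. Corank 2; j^3 = -(x - y)^3 is a perfect cube, so E-series; the 4-jet and mu = 7 give E_7.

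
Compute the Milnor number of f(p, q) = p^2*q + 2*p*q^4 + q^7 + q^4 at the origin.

5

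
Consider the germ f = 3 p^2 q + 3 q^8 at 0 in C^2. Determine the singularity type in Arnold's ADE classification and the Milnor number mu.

The Hessian of f at 0 has rank 0. Corank 2; j^3 = 3*p^2*q has shape L^2 M (L != M), so D-series; mu = 9 gives D_9.

Type D_{9}, Milnor number mu = 9.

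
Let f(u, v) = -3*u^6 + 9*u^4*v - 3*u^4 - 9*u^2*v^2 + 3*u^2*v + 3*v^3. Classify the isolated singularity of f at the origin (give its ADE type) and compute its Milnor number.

The Hessian of f at 0 has rank 0. Corank 2; j^3 = 3*v*(u^2 + v^2) splits into three distinct lines over C (the quadratic factor has nonzero discriminant), so D_4.

Type D4, Milnor number mu = 4.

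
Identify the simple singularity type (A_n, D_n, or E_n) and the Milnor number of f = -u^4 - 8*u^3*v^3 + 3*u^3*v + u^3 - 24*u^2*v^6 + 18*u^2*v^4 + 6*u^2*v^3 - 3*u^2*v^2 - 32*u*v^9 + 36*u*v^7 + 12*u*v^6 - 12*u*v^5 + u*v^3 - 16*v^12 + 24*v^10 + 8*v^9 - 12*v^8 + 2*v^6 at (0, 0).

Type E_{7}, Milnor number mu = 7.

The Hessian of f at 0 has rank 0. Corank 2; j^3 = u^3 is a perfect cube, so E-series; the 4-jet and mu = 7 give E_7.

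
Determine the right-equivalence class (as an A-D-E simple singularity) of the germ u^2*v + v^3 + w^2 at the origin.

D_4

The Hessian of f at 0 has rank 1. Corank 2; j^3 = v*(u^2 + v^2) splits into three distinct lines over C (the quadratic factor has nonzero discriminant), so D_4.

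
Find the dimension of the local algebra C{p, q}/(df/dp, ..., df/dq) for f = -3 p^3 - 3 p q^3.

7

The Hessian of f at 0 has rank 0. Corank 2; j^3 = -3*p^3 is a perfect cube, so E-series; the 4-jet and mu = 7 give E_7.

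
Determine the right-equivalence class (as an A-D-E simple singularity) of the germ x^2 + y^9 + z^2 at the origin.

The Hessian of f at 0 has rank 2. Corank 1: A-series; mu = 8 gives A_8.

A_{8}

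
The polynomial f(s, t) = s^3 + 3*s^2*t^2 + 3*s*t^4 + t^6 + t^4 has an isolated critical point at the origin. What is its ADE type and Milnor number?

The Hessian of f at 0 is [[0, 0], [0, 0]] with rank 0, so corank 2. A Groebner basis of the Jacobian ideal J(f) in C{s,t} is {s^3, s^2*t, s^2/2 + s*t^2, t^3}; counting standard monomials gives mu = 6. Corank 2; j^3 = s^3 is a perfect cube, so E-series; the 4-jet and mu = 6 give E_6.

Type E6, Milnor number mu = 6.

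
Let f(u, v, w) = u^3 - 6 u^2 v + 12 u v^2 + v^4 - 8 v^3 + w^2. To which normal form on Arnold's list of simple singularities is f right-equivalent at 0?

E6

The Hessian of f at 0 is [[0, 0, 0], [0, 0, 0], [0, 0, 2]] with rank 1, so corank 2. A Groebner basis of the Jacobian ideal J(f) in C{u,v,w} is {v^3, u^2 - 4*u*v + 4*v^2, w}; counting standard monomials gives mu = 6. Corank 2; j^3 = (u - 2*v)^3 is a perfect cube, so E-series; the 4-jet and mu = 6 give E_6.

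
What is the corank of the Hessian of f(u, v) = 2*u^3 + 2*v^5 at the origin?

2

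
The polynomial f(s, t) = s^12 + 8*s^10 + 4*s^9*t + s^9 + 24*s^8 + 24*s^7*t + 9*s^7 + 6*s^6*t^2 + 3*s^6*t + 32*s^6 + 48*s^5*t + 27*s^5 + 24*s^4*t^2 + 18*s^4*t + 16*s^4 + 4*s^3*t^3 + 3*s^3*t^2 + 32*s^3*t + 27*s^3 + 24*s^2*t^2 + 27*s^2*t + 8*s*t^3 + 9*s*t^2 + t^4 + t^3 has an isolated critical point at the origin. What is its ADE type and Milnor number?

The Hessian of f at 0 is [[0, 0], [0, 0]] with rank 0, so corank 2. A Groebner basis of the Jacobian ideal J(f) in C{s,t} is {t^4, s*t^2 + 7*t^3/18, s^2 + 2*s*t/3 + t^2/9}; counting standard monomials gives mu = 6. Corank 2; j^3 = (3*s + t)^3 is a perfect cube, so E-series; the 4-jet and mu = 6 give E_6.

Type E_{6}, Milnor number mu = 6.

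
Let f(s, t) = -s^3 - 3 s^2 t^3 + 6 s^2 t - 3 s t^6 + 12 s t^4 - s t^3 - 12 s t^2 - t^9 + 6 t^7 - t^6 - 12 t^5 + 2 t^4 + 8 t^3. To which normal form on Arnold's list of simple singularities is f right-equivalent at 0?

E_7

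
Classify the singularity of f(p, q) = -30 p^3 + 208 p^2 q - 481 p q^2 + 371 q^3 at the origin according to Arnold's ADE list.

The Hessian of f at 0 has rank 0. Corank 2; j^3 = -(3*p - 7*q)*(10*p^2 - 46*p*q + 53*q^2) splits into three distinct lines over C (the quadratic factor has nonzero discriminant), so D_4.

D4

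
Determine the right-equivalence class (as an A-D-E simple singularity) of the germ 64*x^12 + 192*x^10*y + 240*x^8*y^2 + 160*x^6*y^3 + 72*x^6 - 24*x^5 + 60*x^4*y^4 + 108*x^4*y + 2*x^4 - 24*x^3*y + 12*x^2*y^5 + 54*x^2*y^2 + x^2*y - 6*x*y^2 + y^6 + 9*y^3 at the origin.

The Hessian of f at 0 is [[0, 0], [0, 0]] with rank 0, so corank 2. A Groebner basis of the Jacobian ideal J(f) in C{x,y} is {15*x^2/26242 - 122471*x*y/25507224 + y^4 + 34991*y^3/472356 + 78731*y^2/8502408, x^3 - 2187*x^2/13121 + 26247*x*y/52484 - 27*y^3/26242 - 9*y^2/52484, x^2*y - x*y/6 + y^2/2, 81*x^2/13121 + x*y^2 - 34991*x*y/472356 - 26241*y^3/26242 + 26243*y^2/157452}; counting standard monomials gives mu = 7. Corank 2; j^3 = y*(x - 3*y)^2 has shape L^2 M (L != M), so D-series; mu = 7 gives D_7.

D_7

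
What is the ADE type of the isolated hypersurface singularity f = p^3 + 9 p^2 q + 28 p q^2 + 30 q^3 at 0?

D4

The Hessian of f at 0 is [[0, 0], [0, 0]] with rank 0, so corank 2. A Groebner basis of the Jacobian ideal J(f) in C{p,q} is {q^3, p^2 - 26*q^2/3, p*q + 3*q^2}; counting standard monomials gives mu = 4. Corank 2; j^3 = (p + 3*q)*(p^2 + 6*p*q + 10*q^2) splits into three distinct lines over C (the quadratic factor has nonzero discriminant), so D_4.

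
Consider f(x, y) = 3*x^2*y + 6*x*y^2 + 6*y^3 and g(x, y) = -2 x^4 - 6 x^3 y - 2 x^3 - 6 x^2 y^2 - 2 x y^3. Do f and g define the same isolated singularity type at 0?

The Hessian of f at 0 has rank 0. Corank 2; j^3 = 3*y*(x^2 + 2*x*y + 2*y^2) splits into three distinct lines over C (the quadratic factor has nonzero discriminant), so D_4. The Hessian of g at 0 has rank 0. Corank 2; j^3 = -2*x^3 is a perfect cube, so E-series; the 4-jet and mu = 7 give E_7. f is D_4 but g is E_7, hence not right-equivalent.

No.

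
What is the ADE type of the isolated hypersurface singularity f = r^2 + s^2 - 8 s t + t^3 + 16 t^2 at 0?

A_2

The Hessian of f at 0 has rank 2. Corank 1: A-series; mu = 2 gives A_2.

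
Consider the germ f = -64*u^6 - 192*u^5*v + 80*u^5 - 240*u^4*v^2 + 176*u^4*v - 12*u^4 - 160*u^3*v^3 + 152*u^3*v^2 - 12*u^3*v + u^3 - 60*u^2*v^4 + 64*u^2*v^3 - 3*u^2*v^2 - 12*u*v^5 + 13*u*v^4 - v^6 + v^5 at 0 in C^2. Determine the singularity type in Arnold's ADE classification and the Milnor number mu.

Type E_{8}, Milnor number mu = 8.

The Hessian of f at 0 has rank 0. Corank 2; j^3 = u^3 is a perfect cube, so E-series; the 5-jet and mu = 8 give E_8.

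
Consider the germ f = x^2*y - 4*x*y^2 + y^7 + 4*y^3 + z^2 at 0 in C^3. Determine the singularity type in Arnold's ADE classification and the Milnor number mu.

Type D_8, Milnor number mu = 8.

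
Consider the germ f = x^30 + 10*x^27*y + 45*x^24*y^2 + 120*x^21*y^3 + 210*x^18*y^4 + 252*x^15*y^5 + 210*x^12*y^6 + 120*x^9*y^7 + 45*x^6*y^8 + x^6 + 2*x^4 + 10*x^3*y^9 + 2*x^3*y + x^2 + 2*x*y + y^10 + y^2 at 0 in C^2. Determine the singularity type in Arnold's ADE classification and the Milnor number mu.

The Hessian of f at 0 has rank 1. Corank 1: A-series; mu = 9 gives A_9.

Type A_9, Milnor number mu = 9.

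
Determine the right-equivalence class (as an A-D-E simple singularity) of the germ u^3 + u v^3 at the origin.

The Hessian of f at 0 has rank 0. Corank 2; j^3 = u^3 is a perfect cube, so E-series; the 4-jet and mu = 7 give E_7.

E7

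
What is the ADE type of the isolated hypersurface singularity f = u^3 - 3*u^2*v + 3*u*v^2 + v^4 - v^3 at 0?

E_6

The Hessian of f at 0 has rank 0. Corank 2; j^3 = (u - v)^3 is a perfect cube, so E-series; the 4-jet and mu = 6 give E_6.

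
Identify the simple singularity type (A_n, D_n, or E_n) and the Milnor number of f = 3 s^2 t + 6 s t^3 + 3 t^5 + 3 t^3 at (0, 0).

The Hessian of f at 0 has rank 0. Corank 2; j^3 = 3*t*(s^2 + t^2) splits into three distinct lines over C (the quadratic factor has nonzero discriminant), so D_4.

Type D_4, Milnor number mu = 4.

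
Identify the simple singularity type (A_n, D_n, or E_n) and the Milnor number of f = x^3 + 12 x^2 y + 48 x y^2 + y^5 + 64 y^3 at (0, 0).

The Hessian of f at 0 is [[0, 0], [0, 0]] with rank 0, so corank 2. A Groebner basis of the Jacobian ideal J(f) in C{x,y} is {y^4, x^2 + 8*x*y + 16*y^2}; counting standard monomials gives mu = 8. Corank 2; j^3 = (x + 4*y)^3 is a perfect cube, so E-series; the 5-jet and mu = 8 give E_8.

Type E_{8}, Milnor number mu = 8.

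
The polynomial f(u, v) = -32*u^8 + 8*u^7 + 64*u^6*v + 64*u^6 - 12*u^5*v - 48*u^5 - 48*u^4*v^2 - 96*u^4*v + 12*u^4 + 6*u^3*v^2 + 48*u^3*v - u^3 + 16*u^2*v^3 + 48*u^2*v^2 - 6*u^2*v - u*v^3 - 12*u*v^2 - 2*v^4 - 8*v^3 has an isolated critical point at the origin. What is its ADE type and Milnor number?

Type E_7, Milnor number mu = 7.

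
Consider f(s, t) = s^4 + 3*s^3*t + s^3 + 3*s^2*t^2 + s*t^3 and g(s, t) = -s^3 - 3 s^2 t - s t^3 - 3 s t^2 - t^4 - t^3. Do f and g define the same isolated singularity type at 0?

Yes.

The Hessian of f at 0 has rank 0. Corank 2; j^3 = s^3 is a perfect cube, so E-series; the 4-jet and mu = 7 give E_7. The Hessian of g at 0 has rank 0. Corank 2; j^3 = -(s + t)^3 is a perfect cube, so E-series; the 4-jet and mu = 7 give E_7. Both have type E_7, hence right-equivalent.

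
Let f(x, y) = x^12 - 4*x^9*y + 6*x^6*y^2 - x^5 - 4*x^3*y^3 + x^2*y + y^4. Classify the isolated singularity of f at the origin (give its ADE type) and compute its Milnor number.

The Hessian of f at 0 is [[0, 0], [0, 0]] with rank 0, so corank 2. A Groebner basis of the Jacobian ideal J(f) in C{x,y} is {x^3, x^2/4 + y^3, x*y}; counting standard monomials gives mu = 5. Corank 2; j^3 = x^2*y has shape L^2 M (L != M), so D-series; mu = 5 gives D_5.

Type D_{5}, Milnor number mu = 5.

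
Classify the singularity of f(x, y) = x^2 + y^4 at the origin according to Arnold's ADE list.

A_3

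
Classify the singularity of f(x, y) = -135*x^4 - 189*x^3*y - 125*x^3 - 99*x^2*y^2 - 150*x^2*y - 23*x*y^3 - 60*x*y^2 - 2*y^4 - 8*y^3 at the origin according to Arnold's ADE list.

E_7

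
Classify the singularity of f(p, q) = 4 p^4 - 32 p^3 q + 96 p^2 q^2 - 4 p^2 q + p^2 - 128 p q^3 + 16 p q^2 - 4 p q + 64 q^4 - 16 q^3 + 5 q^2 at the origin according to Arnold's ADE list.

A_{1}

The Hessian of f at 0 is [[2, -4], [-4, 10]] with rank 2, so corank 0. A Groebner basis of the Jacobian ideal J(f) in C{p,q} is {p, q}; counting standard monomials gives mu = 1. Corank 0: nondegenerate Morse point, so A_1.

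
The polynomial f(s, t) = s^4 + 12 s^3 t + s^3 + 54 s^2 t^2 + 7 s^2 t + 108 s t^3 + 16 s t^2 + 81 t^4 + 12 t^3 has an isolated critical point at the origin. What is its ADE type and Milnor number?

Type D_5, Milnor number mu = 5.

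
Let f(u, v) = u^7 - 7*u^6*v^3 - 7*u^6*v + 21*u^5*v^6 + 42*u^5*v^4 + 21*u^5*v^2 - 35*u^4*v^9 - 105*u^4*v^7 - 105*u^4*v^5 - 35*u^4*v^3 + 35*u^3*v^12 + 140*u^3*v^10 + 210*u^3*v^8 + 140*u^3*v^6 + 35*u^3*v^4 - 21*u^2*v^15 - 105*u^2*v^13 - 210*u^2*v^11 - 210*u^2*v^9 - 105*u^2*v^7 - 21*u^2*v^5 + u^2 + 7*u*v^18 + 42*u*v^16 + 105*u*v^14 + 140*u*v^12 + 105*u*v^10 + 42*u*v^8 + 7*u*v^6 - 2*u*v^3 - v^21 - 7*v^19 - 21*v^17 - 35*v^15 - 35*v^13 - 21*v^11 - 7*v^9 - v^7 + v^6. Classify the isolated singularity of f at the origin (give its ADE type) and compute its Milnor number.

The Hessian of f at 0 has rank 1. Corank 1: A-series; mu = 6 gives A_6.

Type A6, Milnor number mu = 6.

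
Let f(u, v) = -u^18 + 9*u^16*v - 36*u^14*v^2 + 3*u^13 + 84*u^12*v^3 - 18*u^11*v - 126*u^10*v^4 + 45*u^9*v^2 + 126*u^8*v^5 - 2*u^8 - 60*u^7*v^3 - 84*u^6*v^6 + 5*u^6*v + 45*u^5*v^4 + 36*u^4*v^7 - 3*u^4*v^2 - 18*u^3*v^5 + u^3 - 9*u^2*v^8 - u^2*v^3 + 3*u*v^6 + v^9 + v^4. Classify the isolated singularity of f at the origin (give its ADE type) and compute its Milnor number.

Type E6, Milnor number mu = 6.

The Hessian of f at 0 has rank 0. Corank 2; j^3 = u^3 is a perfect cube, so E-series; the 4-jet and mu = 6 give E_6.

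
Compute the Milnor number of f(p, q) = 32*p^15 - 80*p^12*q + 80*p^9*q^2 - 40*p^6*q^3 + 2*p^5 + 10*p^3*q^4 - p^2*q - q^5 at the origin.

The Hessian of f at 0 is [[0, 0], [0, 0]] with rank 0, so corank 2. A Groebner basis of the Jacobian ideal J(f) in C{p,q} is {p^2/5 + q^4, p^3, p*q}; counting standard monomials gives mu = 6. Corank 2; j^3 = -p^2*q has shape L^2 M (L != M), so D-series; mu = 6 gives D_6.

6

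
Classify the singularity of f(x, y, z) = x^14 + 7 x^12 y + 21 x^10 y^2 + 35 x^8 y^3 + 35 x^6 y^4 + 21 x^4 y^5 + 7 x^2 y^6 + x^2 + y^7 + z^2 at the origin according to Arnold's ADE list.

The Hessian of f at 0 has rank 2. Corank 1: A-series; mu = 6 gives A_6.

A_6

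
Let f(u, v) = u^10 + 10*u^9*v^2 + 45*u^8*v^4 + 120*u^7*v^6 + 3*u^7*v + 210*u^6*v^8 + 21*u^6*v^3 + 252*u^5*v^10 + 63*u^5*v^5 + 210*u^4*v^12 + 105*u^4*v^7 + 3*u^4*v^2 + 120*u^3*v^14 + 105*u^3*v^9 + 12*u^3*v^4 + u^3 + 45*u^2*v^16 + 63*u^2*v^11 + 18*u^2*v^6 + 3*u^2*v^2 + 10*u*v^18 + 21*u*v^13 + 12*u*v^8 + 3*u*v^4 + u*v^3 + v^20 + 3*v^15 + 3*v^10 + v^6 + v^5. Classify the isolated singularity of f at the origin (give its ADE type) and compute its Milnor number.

Type E_{7}, Milnor number mu = 7.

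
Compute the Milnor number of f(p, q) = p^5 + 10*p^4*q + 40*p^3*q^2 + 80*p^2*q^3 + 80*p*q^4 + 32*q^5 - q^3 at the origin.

8

The Hessian of f at 0 has rank 0. Corank 2; j^3 = -q^3 is a perfect cube, so E-series; the 5-jet and mu = 8 give E_8.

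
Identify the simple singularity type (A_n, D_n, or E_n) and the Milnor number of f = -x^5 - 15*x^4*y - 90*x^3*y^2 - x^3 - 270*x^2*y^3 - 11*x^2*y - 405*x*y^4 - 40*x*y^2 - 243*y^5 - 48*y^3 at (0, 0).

The Hessian of f at 0 has rank 0. Corank 2; j^3 = -(x + 3*y)*(x + 4*y)^2 has shape L^2 M (L != M), so D-series; mu = 6 gives D_6.

Type D_6, Milnor number mu = 6.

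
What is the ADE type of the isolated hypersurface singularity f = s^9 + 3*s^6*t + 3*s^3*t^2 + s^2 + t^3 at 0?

A_2

The Hessian of f at 0 is [[2, 0], [0, 0]] with rank 1, so corank 1. A Groebner basis of the Jacobian ideal J(f) in C{s,t} is {t^2, s}; counting standard monomials gives mu = 2. Corank 1: A-series; mu = 2 gives A_2.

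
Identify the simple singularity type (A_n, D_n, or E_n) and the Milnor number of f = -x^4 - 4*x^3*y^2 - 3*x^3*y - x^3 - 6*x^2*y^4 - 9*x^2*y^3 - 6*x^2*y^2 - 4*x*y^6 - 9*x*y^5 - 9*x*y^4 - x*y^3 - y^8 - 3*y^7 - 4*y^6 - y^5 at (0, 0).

Type E_7, Milnor number mu = 7.

The Hessian of f at 0 has rank 0. Corank 2; j^3 = -x^3 is a perfect cube, so E-series; the 4-jet and mu = 7 give E_7.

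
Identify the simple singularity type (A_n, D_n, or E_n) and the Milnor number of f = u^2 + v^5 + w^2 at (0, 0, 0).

The Hessian of f at 0 has rank 2. Corank 1: A-series; mu = 4 gives A_4.

Type A_{4}, Milnor number mu = 4.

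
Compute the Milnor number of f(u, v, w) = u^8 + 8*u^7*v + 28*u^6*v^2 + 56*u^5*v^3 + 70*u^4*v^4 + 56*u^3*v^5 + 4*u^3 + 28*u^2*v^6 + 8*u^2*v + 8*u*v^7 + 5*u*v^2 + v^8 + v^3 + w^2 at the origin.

9

The Hessian of f at 0 has rank 1. Corank 2; j^3 = (u + v)*(2*u + v)^2 has shape L^2 M (L != M), so D-series; mu = 9 gives D_9.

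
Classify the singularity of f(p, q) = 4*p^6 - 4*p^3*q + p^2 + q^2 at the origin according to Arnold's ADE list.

A1

The Hessian of f at 0 has rank 2. Corank 0: nondegenerate Morse point, so A_1.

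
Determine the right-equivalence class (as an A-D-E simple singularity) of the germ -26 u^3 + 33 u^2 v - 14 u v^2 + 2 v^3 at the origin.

The Hessian of f at 0 has rank 0. Corank 2; j^3 = -(2*u - v)*(13*u^2 - 10*u*v + 2*v^2) splits into three distinct lines over C (the quadratic factor has nonzero discriminant), so D_4.

D_4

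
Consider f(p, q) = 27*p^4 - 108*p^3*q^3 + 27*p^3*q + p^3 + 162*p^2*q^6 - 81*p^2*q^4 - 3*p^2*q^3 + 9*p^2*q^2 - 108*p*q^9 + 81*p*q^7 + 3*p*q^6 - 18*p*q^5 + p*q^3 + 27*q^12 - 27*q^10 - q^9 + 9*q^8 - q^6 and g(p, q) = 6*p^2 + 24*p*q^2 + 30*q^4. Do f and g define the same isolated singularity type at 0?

No.

The Hessian of f at 0 has rank 0. Corank 2; j^3 = p^3 is a perfect cube, so E-series; the 4-jet and mu = 7 give E_7. The Hessian of g at 0 has rank 1. Corank 1: A-series; mu = 3 gives A_3. f is E_7 but g is A_3, hence not right-equivalent.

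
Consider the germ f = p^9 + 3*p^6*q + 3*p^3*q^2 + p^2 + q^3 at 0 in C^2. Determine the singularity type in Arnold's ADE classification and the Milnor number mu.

The Hessian of f at 0 has rank 1. Corank 1: A-series; mu = 2 gives A_2.

Type A_{2}, Milnor number mu = 2.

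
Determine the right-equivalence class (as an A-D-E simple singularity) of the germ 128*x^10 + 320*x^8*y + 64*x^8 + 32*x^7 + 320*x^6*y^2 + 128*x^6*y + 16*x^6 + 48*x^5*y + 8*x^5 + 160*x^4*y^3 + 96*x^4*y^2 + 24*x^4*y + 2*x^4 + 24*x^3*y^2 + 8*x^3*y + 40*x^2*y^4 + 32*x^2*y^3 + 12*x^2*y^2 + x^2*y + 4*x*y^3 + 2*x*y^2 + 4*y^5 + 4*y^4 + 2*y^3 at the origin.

The Hessian of f at 0 has rank 0. Corank 2; j^3 = y*(x^2 + 2*x*y + 2*y^2) splits into three distinct lines over C (the quadratic factor has nonzero discriminant), so D_4.

D_{4}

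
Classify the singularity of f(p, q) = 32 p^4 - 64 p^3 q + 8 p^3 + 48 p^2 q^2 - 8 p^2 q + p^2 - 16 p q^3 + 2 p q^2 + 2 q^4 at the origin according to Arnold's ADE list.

The Hessian of f at 0 is [[2, 0], [0, 0]] with rank 1, so corank 1. A Groebner basis of the Jacobian ideal J(f) in C{p,q} is {p^2, p*q, p + q^2}; counting standard monomials gives mu = 3. Corank 1: A-series; mu = 3 gives A_3.

A_{3}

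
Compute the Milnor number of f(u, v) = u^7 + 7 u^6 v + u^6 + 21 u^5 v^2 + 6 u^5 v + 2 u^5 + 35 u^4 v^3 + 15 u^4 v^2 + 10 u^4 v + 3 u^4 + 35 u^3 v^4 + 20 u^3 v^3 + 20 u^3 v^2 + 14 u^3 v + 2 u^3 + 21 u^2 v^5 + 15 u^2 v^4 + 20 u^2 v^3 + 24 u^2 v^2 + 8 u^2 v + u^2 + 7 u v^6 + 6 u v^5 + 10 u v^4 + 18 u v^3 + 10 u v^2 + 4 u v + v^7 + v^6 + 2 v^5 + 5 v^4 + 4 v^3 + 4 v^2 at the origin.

The Hessian of f at 0 is [[2, 4], [4, 8]] with rank 1, so corank 1. A Groebner basis of the Jacobian ideal J(f) in C{u,v} is {u^3 - u^2 - 17*u*v + 5*u - 25*v^2 + 10*v, u^2*v + 5*u^2/2 + 33*u*v/2 - 5*u/2 + 41*v^2/2 - 5*v, -5*u^2/2 + u*v^2 - 27*u*v/2 + 3*u/2 - 31*v^2/2 + 3*v, 2*u^2 + 10*u*v - u + v^3 + 11*v^2 - 2*v}; counting standard monomials gives mu = 6. Corank 1: A-series; mu = 6 gives A_6.

6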